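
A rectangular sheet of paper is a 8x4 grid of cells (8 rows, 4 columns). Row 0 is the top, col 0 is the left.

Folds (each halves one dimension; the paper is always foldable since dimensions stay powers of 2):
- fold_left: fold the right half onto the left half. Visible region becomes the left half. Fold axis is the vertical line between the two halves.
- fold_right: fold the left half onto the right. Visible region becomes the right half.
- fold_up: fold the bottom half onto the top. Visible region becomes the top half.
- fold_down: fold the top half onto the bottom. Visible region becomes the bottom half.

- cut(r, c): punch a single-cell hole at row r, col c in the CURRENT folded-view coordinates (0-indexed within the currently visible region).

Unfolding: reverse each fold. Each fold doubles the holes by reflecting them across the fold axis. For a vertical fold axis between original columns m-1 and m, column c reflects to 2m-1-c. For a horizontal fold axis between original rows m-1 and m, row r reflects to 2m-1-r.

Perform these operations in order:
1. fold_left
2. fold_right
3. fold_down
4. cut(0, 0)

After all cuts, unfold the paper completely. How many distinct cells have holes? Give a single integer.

Op 1 fold_left: fold axis v@2; visible region now rows[0,8) x cols[0,2) = 8x2
Op 2 fold_right: fold axis v@1; visible region now rows[0,8) x cols[1,2) = 8x1
Op 3 fold_down: fold axis h@4; visible region now rows[4,8) x cols[1,2) = 4x1
Op 4 cut(0, 0): punch at orig (4,1); cuts so far [(4, 1)]; region rows[4,8) x cols[1,2) = 4x1
Unfold 1 (reflect across h@4): 2 holes -> [(3, 1), (4, 1)]
Unfold 2 (reflect across v@1): 4 holes -> [(3, 0), (3, 1), (4, 0), (4, 1)]
Unfold 3 (reflect across v@2): 8 holes -> [(3, 0), (3, 1), (3, 2), (3, 3), (4, 0), (4, 1), (4, 2), (4, 3)]

Answer: 8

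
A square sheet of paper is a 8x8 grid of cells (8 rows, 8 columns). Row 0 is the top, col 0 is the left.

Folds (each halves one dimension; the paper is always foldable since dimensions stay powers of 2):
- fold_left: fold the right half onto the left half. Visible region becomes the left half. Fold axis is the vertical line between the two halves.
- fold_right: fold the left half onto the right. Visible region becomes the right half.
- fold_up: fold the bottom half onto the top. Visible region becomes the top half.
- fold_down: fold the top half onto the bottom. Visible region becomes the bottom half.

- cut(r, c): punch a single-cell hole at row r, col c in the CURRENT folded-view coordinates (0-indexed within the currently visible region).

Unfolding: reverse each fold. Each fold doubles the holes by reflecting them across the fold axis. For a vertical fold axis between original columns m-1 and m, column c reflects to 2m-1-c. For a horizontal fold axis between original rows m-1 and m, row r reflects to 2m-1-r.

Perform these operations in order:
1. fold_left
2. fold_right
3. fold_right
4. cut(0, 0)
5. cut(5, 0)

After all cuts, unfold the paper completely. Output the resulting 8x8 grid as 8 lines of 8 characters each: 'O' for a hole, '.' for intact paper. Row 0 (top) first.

Answer: OOOOOOOO
........
........
........
........
OOOOOOOO
........
........

Derivation:
Op 1 fold_left: fold axis v@4; visible region now rows[0,8) x cols[0,4) = 8x4
Op 2 fold_right: fold axis v@2; visible region now rows[0,8) x cols[2,4) = 8x2
Op 3 fold_right: fold axis v@3; visible region now rows[0,8) x cols[3,4) = 8x1
Op 4 cut(0, 0): punch at orig (0,3); cuts so far [(0, 3)]; region rows[0,8) x cols[3,4) = 8x1
Op 5 cut(5, 0): punch at orig (5,3); cuts so far [(0, 3), (5, 3)]; region rows[0,8) x cols[3,4) = 8x1
Unfold 1 (reflect across v@3): 4 holes -> [(0, 2), (0, 3), (5, 2), (5, 3)]
Unfold 2 (reflect across v@2): 8 holes -> [(0, 0), (0, 1), (0, 2), (0, 3), (5, 0), (5, 1), (5, 2), (5, 3)]
Unfold 3 (reflect across v@4): 16 holes -> [(0, 0), (0, 1), (0, 2), (0, 3), (0, 4), (0, 5), (0, 6), (0, 7), (5, 0), (5, 1), (5, 2), (5, 3), (5, 4), (5, 5), (5, 6), (5, 7)]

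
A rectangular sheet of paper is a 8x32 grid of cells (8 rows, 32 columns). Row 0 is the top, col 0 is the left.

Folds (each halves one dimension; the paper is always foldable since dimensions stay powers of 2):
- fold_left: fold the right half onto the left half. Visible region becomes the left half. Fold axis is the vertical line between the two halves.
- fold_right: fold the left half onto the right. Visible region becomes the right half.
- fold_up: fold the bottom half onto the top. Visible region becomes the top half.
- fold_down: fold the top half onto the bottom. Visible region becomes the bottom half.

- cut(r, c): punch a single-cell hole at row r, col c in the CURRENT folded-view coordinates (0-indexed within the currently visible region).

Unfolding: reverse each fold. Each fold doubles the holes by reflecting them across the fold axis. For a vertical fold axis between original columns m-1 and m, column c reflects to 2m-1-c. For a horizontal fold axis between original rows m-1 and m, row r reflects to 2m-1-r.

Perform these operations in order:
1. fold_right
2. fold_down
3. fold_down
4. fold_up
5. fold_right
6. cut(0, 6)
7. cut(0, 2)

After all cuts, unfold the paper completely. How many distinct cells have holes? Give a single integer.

Op 1 fold_right: fold axis v@16; visible region now rows[0,8) x cols[16,32) = 8x16
Op 2 fold_down: fold axis h@4; visible region now rows[4,8) x cols[16,32) = 4x16
Op 3 fold_down: fold axis h@6; visible region now rows[6,8) x cols[16,32) = 2x16
Op 4 fold_up: fold axis h@7; visible region now rows[6,7) x cols[16,32) = 1x16
Op 5 fold_right: fold axis v@24; visible region now rows[6,7) x cols[24,32) = 1x8
Op 6 cut(0, 6): punch at orig (6,30); cuts so far [(6, 30)]; region rows[6,7) x cols[24,32) = 1x8
Op 7 cut(0, 2): punch at orig (6,26); cuts so far [(6, 26), (6, 30)]; region rows[6,7) x cols[24,32) = 1x8
Unfold 1 (reflect across v@24): 4 holes -> [(6, 17), (6, 21), (6, 26), (6, 30)]
Unfold 2 (reflect across h@7): 8 holes -> [(6, 17), (6, 21), (6, 26), (6, 30), (7, 17), (7, 21), (7, 26), (7, 30)]
Unfold 3 (reflect across h@6): 16 holes -> [(4, 17), (4, 21), (4, 26), (4, 30), (5, 17), (5, 21), (5, 26), (5, 30), (6, 17), (6, 21), (6, 26), (6, 30), (7, 17), (7, 21), (7, 26), (7, 30)]
Unfold 4 (reflect across h@4): 32 holes -> [(0, 17), (0, 21), (0, 26), (0, 30), (1, 17), (1, 21), (1, 26), (1, 30), (2, 17), (2, 21), (2, 26), (2, 30), (3, 17), (3, 21), (3, 26), (3, 30), (4, 17), (4, 21), (4, 26), (4, 30), (5, 17), (5, 21), (5, 26), (5, 30), (6, 17), (6, 21), (6, 26), (6, 30), (7, 17), (7, 21), (7, 26), (7, 30)]
Unfold 5 (reflect across v@16): 64 holes -> [(0, 1), (0, 5), (0, 10), (0, 14), (0, 17), (0, 21), (0, 26), (0, 30), (1, 1), (1, 5), (1, 10), (1, 14), (1, 17), (1, 21), (1, 26), (1, 30), (2, 1), (2, 5), (2, 10), (2, 14), (2, 17), (2, 21), (2, 26), (2, 30), (3, 1), (3, 5), (3, 10), (3, 14), (3, 17), (3, 21), (3, 26), (3, 30), (4, 1), (4, 5), (4, 10), (4, 14), (4, 17), (4, 21), (4, 26), (4, 30), (5, 1), (5, 5), (5, 10), (5, 14), (5, 17), (5, 21), (5, 26), (5, 30), (6, 1), (6, 5), (6, 10), (6, 14), (6, 17), (6, 21), (6, 26), (6, 30), (7, 1), (7, 5), (7, 10), (7, 14), (7, 17), (7, 21), (7, 26), (7, 30)]

Answer: 64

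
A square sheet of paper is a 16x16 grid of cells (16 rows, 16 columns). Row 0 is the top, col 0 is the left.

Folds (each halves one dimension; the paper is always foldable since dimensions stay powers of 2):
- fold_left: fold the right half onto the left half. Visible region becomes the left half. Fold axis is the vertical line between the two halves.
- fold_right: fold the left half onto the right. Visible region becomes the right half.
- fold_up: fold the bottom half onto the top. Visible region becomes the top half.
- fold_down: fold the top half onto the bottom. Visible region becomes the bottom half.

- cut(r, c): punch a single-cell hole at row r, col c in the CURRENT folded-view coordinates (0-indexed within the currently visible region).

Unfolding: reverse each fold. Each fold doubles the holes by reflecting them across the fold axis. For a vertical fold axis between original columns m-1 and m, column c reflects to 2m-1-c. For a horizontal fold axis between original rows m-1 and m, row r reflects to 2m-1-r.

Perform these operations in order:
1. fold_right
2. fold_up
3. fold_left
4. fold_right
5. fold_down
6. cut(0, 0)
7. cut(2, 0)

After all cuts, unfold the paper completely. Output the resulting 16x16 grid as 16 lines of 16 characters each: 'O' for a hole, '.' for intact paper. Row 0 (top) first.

Answer: ................
.OO..OO..OO..OO.
................
.OO..OO..OO..OO.
.OO..OO..OO..OO.
................
.OO..OO..OO..OO.
................
................
.OO..OO..OO..OO.
................
.OO..OO..OO..OO.
.OO..OO..OO..OO.
................
.OO..OO..OO..OO.
................

Derivation:
Op 1 fold_right: fold axis v@8; visible region now rows[0,16) x cols[8,16) = 16x8
Op 2 fold_up: fold axis h@8; visible region now rows[0,8) x cols[8,16) = 8x8
Op 3 fold_left: fold axis v@12; visible region now rows[0,8) x cols[8,12) = 8x4
Op 4 fold_right: fold axis v@10; visible region now rows[0,8) x cols[10,12) = 8x2
Op 5 fold_down: fold axis h@4; visible region now rows[4,8) x cols[10,12) = 4x2
Op 6 cut(0, 0): punch at orig (4,10); cuts so far [(4, 10)]; region rows[4,8) x cols[10,12) = 4x2
Op 7 cut(2, 0): punch at orig (6,10); cuts so far [(4, 10), (6, 10)]; region rows[4,8) x cols[10,12) = 4x2
Unfold 1 (reflect across h@4): 4 holes -> [(1, 10), (3, 10), (4, 10), (6, 10)]
Unfold 2 (reflect across v@10): 8 holes -> [(1, 9), (1, 10), (3, 9), (3, 10), (4, 9), (4, 10), (6, 9), (6, 10)]
Unfold 3 (reflect across v@12): 16 holes -> [(1, 9), (1, 10), (1, 13), (1, 14), (3, 9), (3, 10), (3, 13), (3, 14), (4, 9), (4, 10), (4, 13), (4, 14), (6, 9), (6, 10), (6, 13), (6, 14)]
Unfold 4 (reflect across h@8): 32 holes -> [(1, 9), (1, 10), (1, 13), (1, 14), (3, 9), (3, 10), (3, 13), (3, 14), (4, 9), (4, 10), (4, 13), (4, 14), (6, 9), (6, 10), (6, 13), (6, 14), (9, 9), (9, 10), (9, 13), (9, 14), (11, 9), (11, 10), (11, 13), (11, 14), (12, 9), (12, 10), (12, 13), (12, 14), (14, 9), (14, 10), (14, 13), (14, 14)]
Unfold 5 (reflect across v@8): 64 holes -> [(1, 1), (1, 2), (1, 5), (1, 6), (1, 9), (1, 10), (1, 13), (1, 14), (3, 1), (3, 2), (3, 5), (3, 6), (3, 9), (3, 10), (3, 13), (3, 14), (4, 1), (4, 2), (4, 5), (4, 6), (4, 9), (4, 10), (4, 13), (4, 14), (6, 1), (6, 2), (6, 5), (6, 6), (6, 9), (6, 10), (6, 13), (6, 14), (9, 1), (9, 2), (9, 5), (9, 6), (9, 9), (9, 10), (9, 13), (9, 14), (11, 1), (11, 2), (11, 5), (11, 6), (11, 9), (11, 10), (11, 13), (11, 14), (12, 1), (12, 2), (12, 5), (12, 6), (12, 9), (12, 10), (12, 13), (12, 14), (14, 1), (14, 2), (14, 5), (14, 6), (14, 9), (14, 10), (14, 13), (14, 14)]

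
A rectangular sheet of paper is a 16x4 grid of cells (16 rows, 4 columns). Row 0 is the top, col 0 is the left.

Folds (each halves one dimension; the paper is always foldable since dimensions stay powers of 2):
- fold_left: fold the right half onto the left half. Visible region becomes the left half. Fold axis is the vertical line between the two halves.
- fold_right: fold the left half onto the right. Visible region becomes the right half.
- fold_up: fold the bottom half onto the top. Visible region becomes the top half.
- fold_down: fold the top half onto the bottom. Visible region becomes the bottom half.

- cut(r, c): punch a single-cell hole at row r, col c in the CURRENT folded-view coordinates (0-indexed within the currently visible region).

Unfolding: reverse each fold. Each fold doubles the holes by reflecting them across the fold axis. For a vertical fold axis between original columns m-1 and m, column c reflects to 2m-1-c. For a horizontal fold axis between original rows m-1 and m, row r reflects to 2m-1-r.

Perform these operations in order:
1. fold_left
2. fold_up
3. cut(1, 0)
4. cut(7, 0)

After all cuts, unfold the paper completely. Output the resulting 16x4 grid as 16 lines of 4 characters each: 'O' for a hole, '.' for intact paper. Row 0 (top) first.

Op 1 fold_left: fold axis v@2; visible region now rows[0,16) x cols[0,2) = 16x2
Op 2 fold_up: fold axis h@8; visible region now rows[0,8) x cols[0,2) = 8x2
Op 3 cut(1, 0): punch at orig (1,0); cuts so far [(1, 0)]; region rows[0,8) x cols[0,2) = 8x2
Op 4 cut(7, 0): punch at orig (7,0); cuts so far [(1, 0), (7, 0)]; region rows[0,8) x cols[0,2) = 8x2
Unfold 1 (reflect across h@8): 4 holes -> [(1, 0), (7, 0), (8, 0), (14, 0)]
Unfold 2 (reflect across v@2): 8 holes -> [(1, 0), (1, 3), (7, 0), (7, 3), (8, 0), (8, 3), (14, 0), (14, 3)]

Answer: ....
O..O
....
....
....
....
....
O..O
O..O
....
....
....
....
....
O..O
....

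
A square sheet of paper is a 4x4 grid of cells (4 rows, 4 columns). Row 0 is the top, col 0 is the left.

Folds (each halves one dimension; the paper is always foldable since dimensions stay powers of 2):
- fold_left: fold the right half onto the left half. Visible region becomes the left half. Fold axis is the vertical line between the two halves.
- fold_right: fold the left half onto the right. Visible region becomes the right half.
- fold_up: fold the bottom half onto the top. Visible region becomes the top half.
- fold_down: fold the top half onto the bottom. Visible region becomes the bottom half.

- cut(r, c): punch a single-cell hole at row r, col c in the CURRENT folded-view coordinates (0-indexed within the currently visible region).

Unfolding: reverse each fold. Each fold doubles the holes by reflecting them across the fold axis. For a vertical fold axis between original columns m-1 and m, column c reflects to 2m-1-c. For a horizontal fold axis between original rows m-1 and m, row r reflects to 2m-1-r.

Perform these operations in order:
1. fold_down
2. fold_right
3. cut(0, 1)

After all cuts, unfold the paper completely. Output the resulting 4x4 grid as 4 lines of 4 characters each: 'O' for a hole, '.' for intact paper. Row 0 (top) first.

Answer: ....
O..O
O..O
....

Derivation:
Op 1 fold_down: fold axis h@2; visible region now rows[2,4) x cols[0,4) = 2x4
Op 2 fold_right: fold axis v@2; visible region now rows[2,4) x cols[2,4) = 2x2
Op 3 cut(0, 1): punch at orig (2,3); cuts so far [(2, 3)]; region rows[2,4) x cols[2,4) = 2x2
Unfold 1 (reflect across v@2): 2 holes -> [(2, 0), (2, 3)]
Unfold 2 (reflect across h@2): 4 holes -> [(1, 0), (1, 3), (2, 0), (2, 3)]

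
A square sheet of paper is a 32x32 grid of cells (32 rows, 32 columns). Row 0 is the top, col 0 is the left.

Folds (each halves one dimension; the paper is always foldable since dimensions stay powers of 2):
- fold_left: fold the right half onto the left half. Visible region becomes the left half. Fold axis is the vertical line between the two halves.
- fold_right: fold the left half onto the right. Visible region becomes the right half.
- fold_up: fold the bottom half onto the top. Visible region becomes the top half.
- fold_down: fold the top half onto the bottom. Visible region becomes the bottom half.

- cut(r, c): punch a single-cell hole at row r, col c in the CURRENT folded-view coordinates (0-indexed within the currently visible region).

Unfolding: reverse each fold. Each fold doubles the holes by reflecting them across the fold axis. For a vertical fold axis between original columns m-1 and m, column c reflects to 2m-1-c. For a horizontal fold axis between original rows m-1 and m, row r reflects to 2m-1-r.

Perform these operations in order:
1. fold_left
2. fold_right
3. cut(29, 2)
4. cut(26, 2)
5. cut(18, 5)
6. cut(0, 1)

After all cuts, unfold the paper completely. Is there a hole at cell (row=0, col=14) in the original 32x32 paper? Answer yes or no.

Answer: no

Derivation:
Op 1 fold_left: fold axis v@16; visible region now rows[0,32) x cols[0,16) = 32x16
Op 2 fold_right: fold axis v@8; visible region now rows[0,32) x cols[8,16) = 32x8
Op 3 cut(29, 2): punch at orig (29,10); cuts so far [(29, 10)]; region rows[0,32) x cols[8,16) = 32x8
Op 4 cut(26, 2): punch at orig (26,10); cuts so far [(26, 10), (29, 10)]; region rows[0,32) x cols[8,16) = 32x8
Op 5 cut(18, 5): punch at orig (18,13); cuts so far [(18, 13), (26, 10), (29, 10)]; region rows[0,32) x cols[8,16) = 32x8
Op 6 cut(0, 1): punch at orig (0,9); cuts so far [(0, 9), (18, 13), (26, 10), (29, 10)]; region rows[0,32) x cols[8,16) = 32x8
Unfold 1 (reflect across v@8): 8 holes -> [(0, 6), (0, 9), (18, 2), (18, 13), (26, 5), (26, 10), (29, 5), (29, 10)]
Unfold 2 (reflect across v@16): 16 holes -> [(0, 6), (0, 9), (0, 22), (0, 25), (18, 2), (18, 13), (18, 18), (18, 29), (26, 5), (26, 10), (26, 21), (26, 26), (29, 5), (29, 10), (29, 21), (29, 26)]
Holes: [(0, 6), (0, 9), (0, 22), (0, 25), (18, 2), (18, 13), (18, 18), (18, 29), (26, 5), (26, 10), (26, 21), (26, 26), (29, 5), (29, 10), (29, 21), (29, 26)]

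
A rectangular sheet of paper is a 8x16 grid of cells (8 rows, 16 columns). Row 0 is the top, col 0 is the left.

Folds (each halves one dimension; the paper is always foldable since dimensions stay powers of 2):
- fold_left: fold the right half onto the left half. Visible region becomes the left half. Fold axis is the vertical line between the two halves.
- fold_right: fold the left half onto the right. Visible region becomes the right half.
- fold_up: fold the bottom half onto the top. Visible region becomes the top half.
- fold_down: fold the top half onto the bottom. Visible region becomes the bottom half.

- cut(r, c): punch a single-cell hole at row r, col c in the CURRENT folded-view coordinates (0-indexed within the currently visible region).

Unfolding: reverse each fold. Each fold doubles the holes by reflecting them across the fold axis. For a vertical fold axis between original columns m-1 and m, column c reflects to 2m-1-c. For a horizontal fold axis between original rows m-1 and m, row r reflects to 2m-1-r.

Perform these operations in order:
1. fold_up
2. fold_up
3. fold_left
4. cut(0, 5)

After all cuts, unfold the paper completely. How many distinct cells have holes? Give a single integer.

Op 1 fold_up: fold axis h@4; visible region now rows[0,4) x cols[0,16) = 4x16
Op 2 fold_up: fold axis h@2; visible region now rows[0,2) x cols[0,16) = 2x16
Op 3 fold_left: fold axis v@8; visible region now rows[0,2) x cols[0,8) = 2x8
Op 4 cut(0, 5): punch at orig (0,5); cuts so far [(0, 5)]; region rows[0,2) x cols[0,8) = 2x8
Unfold 1 (reflect across v@8): 2 holes -> [(0, 5), (0, 10)]
Unfold 2 (reflect across h@2): 4 holes -> [(0, 5), (0, 10), (3, 5), (3, 10)]
Unfold 3 (reflect across h@4): 8 holes -> [(0, 5), (0, 10), (3, 5), (3, 10), (4, 5), (4, 10), (7, 5), (7, 10)]

Answer: 8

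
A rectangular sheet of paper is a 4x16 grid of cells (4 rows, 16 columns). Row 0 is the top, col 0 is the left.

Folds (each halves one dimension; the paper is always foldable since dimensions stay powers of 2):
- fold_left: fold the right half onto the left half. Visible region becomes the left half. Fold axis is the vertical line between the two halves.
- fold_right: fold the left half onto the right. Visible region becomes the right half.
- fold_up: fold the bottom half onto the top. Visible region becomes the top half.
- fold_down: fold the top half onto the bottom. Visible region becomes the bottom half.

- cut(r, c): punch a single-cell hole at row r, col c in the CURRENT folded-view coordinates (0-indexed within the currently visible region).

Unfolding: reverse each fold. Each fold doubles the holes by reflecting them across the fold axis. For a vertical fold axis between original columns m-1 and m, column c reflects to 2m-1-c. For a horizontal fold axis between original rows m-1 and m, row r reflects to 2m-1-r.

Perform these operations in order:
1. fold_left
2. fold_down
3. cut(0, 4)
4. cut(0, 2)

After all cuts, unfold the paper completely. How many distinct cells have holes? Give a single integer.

Op 1 fold_left: fold axis v@8; visible region now rows[0,4) x cols[0,8) = 4x8
Op 2 fold_down: fold axis h@2; visible region now rows[2,4) x cols[0,8) = 2x8
Op 3 cut(0, 4): punch at orig (2,4); cuts so far [(2, 4)]; region rows[2,4) x cols[0,8) = 2x8
Op 4 cut(0, 2): punch at orig (2,2); cuts so far [(2, 2), (2, 4)]; region rows[2,4) x cols[0,8) = 2x8
Unfold 1 (reflect across h@2): 4 holes -> [(1, 2), (1, 4), (2, 2), (2, 4)]
Unfold 2 (reflect across v@8): 8 holes -> [(1, 2), (1, 4), (1, 11), (1, 13), (2, 2), (2, 4), (2, 11), (2, 13)]

Answer: 8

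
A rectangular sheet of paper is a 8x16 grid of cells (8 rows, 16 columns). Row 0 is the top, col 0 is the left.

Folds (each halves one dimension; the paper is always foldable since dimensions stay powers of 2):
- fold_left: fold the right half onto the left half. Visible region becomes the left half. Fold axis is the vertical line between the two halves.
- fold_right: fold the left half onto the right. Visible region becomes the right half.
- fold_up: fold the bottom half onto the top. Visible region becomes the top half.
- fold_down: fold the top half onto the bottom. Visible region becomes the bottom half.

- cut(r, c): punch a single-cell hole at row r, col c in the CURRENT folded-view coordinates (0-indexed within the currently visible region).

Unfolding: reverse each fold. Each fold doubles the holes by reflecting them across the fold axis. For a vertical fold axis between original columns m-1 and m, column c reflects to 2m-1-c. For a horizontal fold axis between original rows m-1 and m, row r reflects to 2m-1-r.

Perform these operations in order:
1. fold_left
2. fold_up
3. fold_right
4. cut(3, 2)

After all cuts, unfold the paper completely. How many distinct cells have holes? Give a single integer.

Answer: 8

Derivation:
Op 1 fold_left: fold axis v@8; visible region now rows[0,8) x cols[0,8) = 8x8
Op 2 fold_up: fold axis h@4; visible region now rows[0,4) x cols[0,8) = 4x8
Op 3 fold_right: fold axis v@4; visible region now rows[0,4) x cols[4,8) = 4x4
Op 4 cut(3, 2): punch at orig (3,6); cuts so far [(3, 6)]; region rows[0,4) x cols[4,8) = 4x4
Unfold 1 (reflect across v@4): 2 holes -> [(3, 1), (3, 6)]
Unfold 2 (reflect across h@4): 4 holes -> [(3, 1), (3, 6), (4, 1), (4, 6)]
Unfold 3 (reflect across v@8): 8 holes -> [(3, 1), (3, 6), (3, 9), (3, 14), (4, 1), (4, 6), (4, 9), (4, 14)]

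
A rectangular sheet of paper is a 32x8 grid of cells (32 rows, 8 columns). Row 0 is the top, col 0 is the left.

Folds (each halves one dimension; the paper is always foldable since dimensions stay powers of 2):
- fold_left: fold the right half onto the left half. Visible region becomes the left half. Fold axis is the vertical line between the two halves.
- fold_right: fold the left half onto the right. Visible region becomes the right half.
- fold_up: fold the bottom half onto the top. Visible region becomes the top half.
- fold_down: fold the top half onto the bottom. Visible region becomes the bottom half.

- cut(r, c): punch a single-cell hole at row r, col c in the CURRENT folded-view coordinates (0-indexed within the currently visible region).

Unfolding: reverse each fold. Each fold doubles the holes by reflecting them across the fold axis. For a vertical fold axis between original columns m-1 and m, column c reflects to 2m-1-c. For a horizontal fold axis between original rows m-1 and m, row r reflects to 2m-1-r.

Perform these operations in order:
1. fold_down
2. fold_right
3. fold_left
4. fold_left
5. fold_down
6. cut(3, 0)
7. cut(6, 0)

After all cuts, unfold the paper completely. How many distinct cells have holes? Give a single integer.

Op 1 fold_down: fold axis h@16; visible region now rows[16,32) x cols[0,8) = 16x8
Op 2 fold_right: fold axis v@4; visible region now rows[16,32) x cols[4,8) = 16x4
Op 3 fold_left: fold axis v@6; visible region now rows[16,32) x cols[4,6) = 16x2
Op 4 fold_left: fold axis v@5; visible region now rows[16,32) x cols[4,5) = 16x1
Op 5 fold_down: fold axis h@24; visible region now rows[24,32) x cols[4,5) = 8x1
Op 6 cut(3, 0): punch at orig (27,4); cuts so far [(27, 4)]; region rows[24,32) x cols[4,5) = 8x1
Op 7 cut(6, 0): punch at orig (30,4); cuts so far [(27, 4), (30, 4)]; region rows[24,32) x cols[4,5) = 8x1
Unfold 1 (reflect across h@24): 4 holes -> [(17, 4), (20, 4), (27, 4), (30, 4)]
Unfold 2 (reflect across v@5): 8 holes -> [(17, 4), (17, 5), (20, 4), (20, 5), (27, 4), (27, 5), (30, 4), (30, 5)]
Unfold 3 (reflect across v@6): 16 holes -> [(17, 4), (17, 5), (17, 6), (17, 7), (20, 4), (20, 5), (20, 6), (20, 7), (27, 4), (27, 5), (27, 6), (27, 7), (30, 4), (30, 5), (30, 6), (30, 7)]
Unfold 4 (reflect across v@4): 32 holes -> [(17, 0), (17, 1), (17, 2), (17, 3), (17, 4), (17, 5), (17, 6), (17, 7), (20, 0), (20, 1), (20, 2), (20, 3), (20, 4), (20, 5), (20, 6), (20, 7), (27, 0), (27, 1), (27, 2), (27, 3), (27, 4), (27, 5), (27, 6), (27, 7), (30, 0), (30, 1), (30, 2), (30, 3), (30, 4), (30, 5), (30, 6), (30, 7)]
Unfold 5 (reflect across h@16): 64 holes -> [(1, 0), (1, 1), (1, 2), (1, 3), (1, 4), (1, 5), (1, 6), (1, 7), (4, 0), (4, 1), (4, 2), (4, 3), (4, 4), (4, 5), (4, 6), (4, 7), (11, 0), (11, 1), (11, 2), (11, 3), (11, 4), (11, 5), (11, 6), (11, 7), (14, 0), (14, 1), (14, 2), (14, 3), (14, 4), (14, 5), (14, 6), (14, 7), (17, 0), (17, 1), (17, 2), (17, 3), (17, 4), (17, 5), (17, 6), (17, 7), (20, 0), (20, 1), (20, 2), (20, 3), (20, 4), (20, 5), (20, 6), (20, 7), (27, 0), (27, 1), (27, 2), (27, 3), (27, 4), (27, 5), (27, 6), (27, 7), (30, 0), (30, 1), (30, 2), (30, 3), (30, 4), (30, 5), (30, 6), (30, 7)]

Answer: 64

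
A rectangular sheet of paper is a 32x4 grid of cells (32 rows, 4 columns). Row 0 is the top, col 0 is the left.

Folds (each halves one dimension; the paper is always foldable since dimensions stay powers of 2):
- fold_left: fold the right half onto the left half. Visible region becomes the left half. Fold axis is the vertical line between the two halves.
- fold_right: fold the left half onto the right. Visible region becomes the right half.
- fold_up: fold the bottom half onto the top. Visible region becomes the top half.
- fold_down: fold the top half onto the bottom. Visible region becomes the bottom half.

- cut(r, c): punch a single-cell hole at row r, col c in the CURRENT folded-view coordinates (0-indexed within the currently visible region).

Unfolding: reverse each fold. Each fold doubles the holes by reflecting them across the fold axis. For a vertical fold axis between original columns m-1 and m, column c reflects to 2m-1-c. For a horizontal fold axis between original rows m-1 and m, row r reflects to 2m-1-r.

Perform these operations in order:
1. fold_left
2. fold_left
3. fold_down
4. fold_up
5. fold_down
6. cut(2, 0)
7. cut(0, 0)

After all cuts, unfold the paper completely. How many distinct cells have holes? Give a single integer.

Op 1 fold_left: fold axis v@2; visible region now rows[0,32) x cols[0,2) = 32x2
Op 2 fold_left: fold axis v@1; visible region now rows[0,32) x cols[0,1) = 32x1
Op 3 fold_down: fold axis h@16; visible region now rows[16,32) x cols[0,1) = 16x1
Op 4 fold_up: fold axis h@24; visible region now rows[16,24) x cols[0,1) = 8x1
Op 5 fold_down: fold axis h@20; visible region now rows[20,24) x cols[0,1) = 4x1
Op 6 cut(2, 0): punch at orig (22,0); cuts so far [(22, 0)]; region rows[20,24) x cols[0,1) = 4x1
Op 7 cut(0, 0): punch at orig (20,0); cuts so far [(20, 0), (22, 0)]; region rows[20,24) x cols[0,1) = 4x1
Unfold 1 (reflect across h@20): 4 holes -> [(17, 0), (19, 0), (20, 0), (22, 0)]
Unfold 2 (reflect across h@24): 8 holes -> [(17, 0), (19, 0), (20, 0), (22, 0), (25, 0), (27, 0), (28, 0), (30, 0)]
Unfold 3 (reflect across h@16): 16 holes -> [(1, 0), (3, 0), (4, 0), (6, 0), (9, 0), (11, 0), (12, 0), (14, 0), (17, 0), (19, 0), (20, 0), (22, 0), (25, 0), (27, 0), (28, 0), (30, 0)]
Unfold 4 (reflect across v@1): 32 holes -> [(1, 0), (1, 1), (3, 0), (3, 1), (4, 0), (4, 1), (6, 0), (6, 1), (9, 0), (9, 1), (11, 0), (11, 1), (12, 0), (12, 1), (14, 0), (14, 1), (17, 0), (17, 1), (19, 0), (19, 1), (20, 0), (20, 1), (22, 0), (22, 1), (25, 0), (25, 1), (27, 0), (27, 1), (28, 0), (28, 1), (30, 0), (30, 1)]
Unfold 5 (reflect across v@2): 64 holes -> [(1, 0), (1, 1), (1, 2), (1, 3), (3, 0), (3, 1), (3, 2), (3, 3), (4, 0), (4, 1), (4, 2), (4, 3), (6, 0), (6, 1), (6, 2), (6, 3), (9, 0), (9, 1), (9, 2), (9, 3), (11, 0), (11, 1), (11, 2), (11, 3), (12, 0), (12, 1), (12, 2), (12, 3), (14, 0), (14, 1), (14, 2), (14, 3), (17, 0), (17, 1), (17, 2), (17, 3), (19, 0), (19, 1), (19, 2), (19, 3), (20, 0), (20, 1), (20, 2), (20, 3), (22, 0), (22, 1), (22, 2), (22, 3), (25, 0), (25, 1), (25, 2), (25, 3), (27, 0), (27, 1), (27, 2), (27, 3), (28, 0), (28, 1), (28, 2), (28, 3), (30, 0), (30, 1), (30, 2), (30, 3)]

Answer: 64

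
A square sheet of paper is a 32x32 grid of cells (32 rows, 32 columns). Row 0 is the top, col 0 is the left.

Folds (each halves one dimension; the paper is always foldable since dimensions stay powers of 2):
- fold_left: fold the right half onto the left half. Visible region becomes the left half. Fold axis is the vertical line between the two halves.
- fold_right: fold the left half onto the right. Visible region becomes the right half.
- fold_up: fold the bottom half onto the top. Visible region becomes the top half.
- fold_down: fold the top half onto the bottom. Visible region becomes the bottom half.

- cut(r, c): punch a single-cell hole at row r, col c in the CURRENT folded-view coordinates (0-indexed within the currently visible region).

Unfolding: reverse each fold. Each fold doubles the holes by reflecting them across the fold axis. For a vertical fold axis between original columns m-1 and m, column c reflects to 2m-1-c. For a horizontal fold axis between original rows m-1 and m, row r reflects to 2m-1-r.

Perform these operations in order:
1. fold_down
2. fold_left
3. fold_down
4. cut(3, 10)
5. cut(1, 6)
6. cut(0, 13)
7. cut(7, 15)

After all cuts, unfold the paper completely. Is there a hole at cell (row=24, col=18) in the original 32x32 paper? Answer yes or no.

Op 1 fold_down: fold axis h@16; visible region now rows[16,32) x cols[0,32) = 16x32
Op 2 fold_left: fold axis v@16; visible region now rows[16,32) x cols[0,16) = 16x16
Op 3 fold_down: fold axis h@24; visible region now rows[24,32) x cols[0,16) = 8x16
Op 4 cut(3, 10): punch at orig (27,10); cuts so far [(27, 10)]; region rows[24,32) x cols[0,16) = 8x16
Op 5 cut(1, 6): punch at orig (25,6); cuts so far [(25, 6), (27, 10)]; region rows[24,32) x cols[0,16) = 8x16
Op 6 cut(0, 13): punch at orig (24,13); cuts so far [(24, 13), (25, 6), (27, 10)]; region rows[24,32) x cols[0,16) = 8x16
Op 7 cut(7, 15): punch at orig (31,15); cuts so far [(24, 13), (25, 6), (27, 10), (31, 15)]; region rows[24,32) x cols[0,16) = 8x16
Unfold 1 (reflect across h@24): 8 holes -> [(16, 15), (20, 10), (22, 6), (23, 13), (24, 13), (25, 6), (27, 10), (31, 15)]
Unfold 2 (reflect across v@16): 16 holes -> [(16, 15), (16, 16), (20, 10), (20, 21), (22, 6), (22, 25), (23, 13), (23, 18), (24, 13), (24, 18), (25, 6), (25, 25), (27, 10), (27, 21), (31, 15), (31, 16)]
Unfold 3 (reflect across h@16): 32 holes -> [(0, 15), (0, 16), (4, 10), (4, 21), (6, 6), (6, 25), (7, 13), (7, 18), (8, 13), (8, 18), (9, 6), (9, 25), (11, 10), (11, 21), (15, 15), (15, 16), (16, 15), (16, 16), (20, 10), (20, 21), (22, 6), (22, 25), (23, 13), (23, 18), (24, 13), (24, 18), (25, 6), (25, 25), (27, 10), (27, 21), (31, 15), (31, 16)]
Holes: [(0, 15), (0, 16), (4, 10), (4, 21), (6, 6), (6, 25), (7, 13), (7, 18), (8, 13), (8, 18), (9, 6), (9, 25), (11, 10), (11, 21), (15, 15), (15, 16), (16, 15), (16, 16), (20, 10), (20, 21), (22, 6), (22, 25), (23, 13), (23, 18), (24, 13), (24, 18), (25, 6), (25, 25), (27, 10), (27, 21), (31, 15), (31, 16)]

Answer: yes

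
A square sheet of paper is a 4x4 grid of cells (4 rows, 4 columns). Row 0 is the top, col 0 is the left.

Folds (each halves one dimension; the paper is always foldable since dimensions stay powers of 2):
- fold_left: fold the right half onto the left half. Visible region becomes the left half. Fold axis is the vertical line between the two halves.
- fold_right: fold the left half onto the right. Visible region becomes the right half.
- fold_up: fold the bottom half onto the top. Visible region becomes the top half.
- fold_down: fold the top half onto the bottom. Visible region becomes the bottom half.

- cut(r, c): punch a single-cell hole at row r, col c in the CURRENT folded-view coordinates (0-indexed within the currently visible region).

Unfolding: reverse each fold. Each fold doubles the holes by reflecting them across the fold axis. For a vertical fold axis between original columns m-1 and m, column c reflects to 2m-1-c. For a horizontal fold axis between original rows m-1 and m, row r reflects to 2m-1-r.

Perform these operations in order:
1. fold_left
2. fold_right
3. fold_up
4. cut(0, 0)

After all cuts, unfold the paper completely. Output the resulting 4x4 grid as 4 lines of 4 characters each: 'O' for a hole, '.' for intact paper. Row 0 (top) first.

Answer: OOOO
....
....
OOOO

Derivation:
Op 1 fold_left: fold axis v@2; visible region now rows[0,4) x cols[0,2) = 4x2
Op 2 fold_right: fold axis v@1; visible region now rows[0,4) x cols[1,2) = 4x1
Op 3 fold_up: fold axis h@2; visible region now rows[0,2) x cols[1,2) = 2x1
Op 4 cut(0, 0): punch at orig (0,1); cuts so far [(0, 1)]; region rows[0,2) x cols[1,2) = 2x1
Unfold 1 (reflect across h@2): 2 holes -> [(0, 1), (3, 1)]
Unfold 2 (reflect across v@1): 4 holes -> [(0, 0), (0, 1), (3, 0), (3, 1)]
Unfold 3 (reflect across v@2): 8 holes -> [(0, 0), (0, 1), (0, 2), (0, 3), (3, 0), (3, 1), (3, 2), (3, 3)]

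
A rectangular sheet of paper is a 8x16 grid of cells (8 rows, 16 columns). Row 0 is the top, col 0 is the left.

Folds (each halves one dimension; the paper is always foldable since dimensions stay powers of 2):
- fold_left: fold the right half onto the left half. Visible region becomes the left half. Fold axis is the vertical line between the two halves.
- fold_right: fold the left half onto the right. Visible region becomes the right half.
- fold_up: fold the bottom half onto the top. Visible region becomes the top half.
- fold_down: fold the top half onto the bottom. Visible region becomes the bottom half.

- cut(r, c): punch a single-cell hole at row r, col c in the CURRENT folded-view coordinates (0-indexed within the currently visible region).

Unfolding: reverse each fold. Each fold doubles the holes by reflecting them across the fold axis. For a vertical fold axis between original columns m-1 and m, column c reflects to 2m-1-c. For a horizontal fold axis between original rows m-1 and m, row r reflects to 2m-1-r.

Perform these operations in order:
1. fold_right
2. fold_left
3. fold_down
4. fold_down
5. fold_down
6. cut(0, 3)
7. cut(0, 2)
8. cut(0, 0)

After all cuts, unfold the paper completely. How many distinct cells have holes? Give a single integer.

Op 1 fold_right: fold axis v@8; visible region now rows[0,8) x cols[8,16) = 8x8
Op 2 fold_left: fold axis v@12; visible region now rows[0,8) x cols[8,12) = 8x4
Op 3 fold_down: fold axis h@4; visible region now rows[4,8) x cols[8,12) = 4x4
Op 4 fold_down: fold axis h@6; visible region now rows[6,8) x cols[8,12) = 2x4
Op 5 fold_down: fold axis h@7; visible region now rows[7,8) x cols[8,12) = 1x4
Op 6 cut(0, 3): punch at orig (7,11); cuts so far [(7, 11)]; region rows[7,8) x cols[8,12) = 1x4
Op 7 cut(0, 2): punch at orig (7,10); cuts so far [(7, 10), (7, 11)]; region rows[7,8) x cols[8,12) = 1x4
Op 8 cut(0, 0): punch at orig (7,8); cuts so far [(7, 8), (7, 10), (7, 11)]; region rows[7,8) x cols[8,12) = 1x4
Unfold 1 (reflect across h@7): 6 holes -> [(6, 8), (6, 10), (6, 11), (7, 8), (7, 10), (7, 11)]
Unfold 2 (reflect across h@6): 12 holes -> [(4, 8), (4, 10), (4, 11), (5, 8), (5, 10), (5, 11), (6, 8), (6, 10), (6, 11), (7, 8), (7, 10), (7, 11)]
Unfold 3 (reflect across h@4): 24 holes -> [(0, 8), (0, 10), (0, 11), (1, 8), (1, 10), (1, 11), (2, 8), (2, 10), (2, 11), (3, 8), (3, 10), (3, 11), (4, 8), (4, 10), (4, 11), (5, 8), (5, 10), (5, 11), (6, 8), (6, 10), (6, 11), (7, 8), (7, 10), (7, 11)]
Unfold 4 (reflect across v@12): 48 holes -> [(0, 8), (0, 10), (0, 11), (0, 12), (0, 13), (0, 15), (1, 8), (1, 10), (1, 11), (1, 12), (1, 13), (1, 15), (2, 8), (2, 10), (2, 11), (2, 12), (2, 13), (2, 15), (3, 8), (3, 10), (3, 11), (3, 12), (3, 13), (3, 15), (4, 8), (4, 10), (4, 11), (4, 12), (4, 13), (4, 15), (5, 8), (5, 10), (5, 11), (5, 12), (5, 13), (5, 15), (6, 8), (6, 10), (6, 11), (6, 12), (6, 13), (6, 15), (7, 8), (7, 10), (7, 11), (7, 12), (7, 13), (7, 15)]
Unfold 5 (reflect across v@8): 96 holes -> [(0, 0), (0, 2), (0, 3), (0, 4), (0, 5), (0, 7), (0, 8), (0, 10), (0, 11), (0, 12), (0, 13), (0, 15), (1, 0), (1, 2), (1, 3), (1, 4), (1, 5), (1, 7), (1, 8), (1, 10), (1, 11), (1, 12), (1, 13), (1, 15), (2, 0), (2, 2), (2, 3), (2, 4), (2, 5), (2, 7), (2, 8), (2, 10), (2, 11), (2, 12), (2, 13), (2, 15), (3, 0), (3, 2), (3, 3), (3, 4), (3, 5), (3, 7), (3, 8), (3, 10), (3, 11), (3, 12), (3, 13), (3, 15), (4, 0), (4, 2), (4, 3), (4, 4), (4, 5), (4, 7), (4, 8), (4, 10), (4, 11), (4, 12), (4, 13), (4, 15), (5, 0), (5, 2), (5, 3), (5, 4), (5, 5), (5, 7), (5, 8), (5, 10), (5, 11), (5, 12), (5, 13), (5, 15), (6, 0), (6, 2), (6, 3), (6, 4), (6, 5), (6, 7), (6, 8), (6, 10), (6, 11), (6, 12), (6, 13), (6, 15), (7, 0), (7, 2), (7, 3), (7, 4), (7, 5), (7, 7), (7, 8), (7, 10), (7, 11), (7, 12), (7, 13), (7, 15)]

Answer: 96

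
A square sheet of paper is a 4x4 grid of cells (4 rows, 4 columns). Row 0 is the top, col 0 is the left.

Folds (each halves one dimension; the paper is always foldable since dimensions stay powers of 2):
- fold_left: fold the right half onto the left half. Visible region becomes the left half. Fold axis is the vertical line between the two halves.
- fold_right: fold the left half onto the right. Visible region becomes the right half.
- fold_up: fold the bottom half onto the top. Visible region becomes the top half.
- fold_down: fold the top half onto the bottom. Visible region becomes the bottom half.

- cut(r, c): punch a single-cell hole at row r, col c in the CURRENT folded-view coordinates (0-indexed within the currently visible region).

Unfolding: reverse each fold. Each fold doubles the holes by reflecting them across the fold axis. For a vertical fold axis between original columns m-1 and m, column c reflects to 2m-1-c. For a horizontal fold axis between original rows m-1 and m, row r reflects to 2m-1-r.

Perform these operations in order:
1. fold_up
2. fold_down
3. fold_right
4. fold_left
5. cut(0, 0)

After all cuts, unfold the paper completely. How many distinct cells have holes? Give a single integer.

Answer: 16

Derivation:
Op 1 fold_up: fold axis h@2; visible region now rows[0,2) x cols[0,4) = 2x4
Op 2 fold_down: fold axis h@1; visible region now rows[1,2) x cols[0,4) = 1x4
Op 3 fold_right: fold axis v@2; visible region now rows[1,2) x cols[2,4) = 1x2
Op 4 fold_left: fold axis v@3; visible region now rows[1,2) x cols[2,3) = 1x1
Op 5 cut(0, 0): punch at orig (1,2); cuts so far [(1, 2)]; region rows[1,2) x cols[2,3) = 1x1
Unfold 1 (reflect across v@3): 2 holes -> [(1, 2), (1, 3)]
Unfold 2 (reflect across v@2): 4 holes -> [(1, 0), (1, 1), (1, 2), (1, 3)]
Unfold 3 (reflect across h@1): 8 holes -> [(0, 0), (0, 1), (0, 2), (0, 3), (1, 0), (1, 1), (1, 2), (1, 3)]
Unfold 4 (reflect across h@2): 16 holes -> [(0, 0), (0, 1), (0, 2), (0, 3), (1, 0), (1, 1), (1, 2), (1, 3), (2, 0), (2, 1), (2, 2), (2, 3), (3, 0), (3, 1), (3, 2), (3, 3)]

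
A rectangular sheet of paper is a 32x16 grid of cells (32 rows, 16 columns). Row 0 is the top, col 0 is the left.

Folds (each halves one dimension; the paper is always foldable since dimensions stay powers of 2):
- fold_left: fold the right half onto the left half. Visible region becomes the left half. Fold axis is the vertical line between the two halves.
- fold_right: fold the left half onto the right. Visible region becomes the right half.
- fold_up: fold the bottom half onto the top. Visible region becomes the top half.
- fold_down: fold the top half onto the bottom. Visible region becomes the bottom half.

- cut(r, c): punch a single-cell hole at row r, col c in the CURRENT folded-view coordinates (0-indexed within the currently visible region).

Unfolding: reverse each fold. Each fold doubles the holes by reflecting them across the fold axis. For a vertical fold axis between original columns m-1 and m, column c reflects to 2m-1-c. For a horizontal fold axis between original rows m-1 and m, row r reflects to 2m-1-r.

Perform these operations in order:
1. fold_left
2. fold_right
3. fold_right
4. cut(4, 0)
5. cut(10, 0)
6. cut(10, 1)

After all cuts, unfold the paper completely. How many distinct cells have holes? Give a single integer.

Op 1 fold_left: fold axis v@8; visible region now rows[0,32) x cols[0,8) = 32x8
Op 2 fold_right: fold axis v@4; visible region now rows[0,32) x cols[4,8) = 32x4
Op 3 fold_right: fold axis v@6; visible region now rows[0,32) x cols[6,8) = 32x2
Op 4 cut(4, 0): punch at orig (4,6); cuts so far [(4, 6)]; region rows[0,32) x cols[6,8) = 32x2
Op 5 cut(10, 0): punch at orig (10,6); cuts so far [(4, 6), (10, 6)]; region rows[0,32) x cols[6,8) = 32x2
Op 6 cut(10, 1): punch at orig (10,7); cuts so far [(4, 6), (10, 6), (10, 7)]; region rows[0,32) x cols[6,8) = 32x2
Unfold 1 (reflect across v@6): 6 holes -> [(4, 5), (4, 6), (10, 4), (10, 5), (10, 6), (10, 7)]
Unfold 2 (reflect across v@4): 12 holes -> [(4, 1), (4, 2), (4, 5), (4, 6), (10, 0), (10, 1), (10, 2), (10, 3), (10, 4), (10, 5), (10, 6), (10, 7)]
Unfold 3 (reflect across v@8): 24 holes -> [(4, 1), (4, 2), (4, 5), (4, 6), (4, 9), (4, 10), (4, 13), (4, 14), (10, 0), (10, 1), (10, 2), (10, 3), (10, 4), (10, 5), (10, 6), (10, 7), (10, 8), (10, 9), (10, 10), (10, 11), (10, 12), (10, 13), (10, 14), (10, 15)]

Answer: 24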